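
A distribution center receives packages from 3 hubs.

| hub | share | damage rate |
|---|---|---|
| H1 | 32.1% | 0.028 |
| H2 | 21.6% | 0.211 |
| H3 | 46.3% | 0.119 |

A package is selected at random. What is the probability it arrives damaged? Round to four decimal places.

P(D) = P(D|H1)·P(H1) + P(D|H2)·P(H2) + P(D|H3)·P(H3)
      = 0.028·0.321 + 0.211·0.216 + 0.119·0.463
      = 0.008988 + 0.045576 + 0.055097 = 0.109661

0.1097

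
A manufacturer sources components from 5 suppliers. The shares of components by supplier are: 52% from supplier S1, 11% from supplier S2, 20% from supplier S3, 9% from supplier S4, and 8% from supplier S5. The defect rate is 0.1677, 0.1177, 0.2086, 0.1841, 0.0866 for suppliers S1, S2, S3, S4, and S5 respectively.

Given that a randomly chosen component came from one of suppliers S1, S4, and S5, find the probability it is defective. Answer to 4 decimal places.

0.1604

Let S = {S1, S4, S5}.
P(S) = 0.52 + 0.09 + 0.08 = 0.69.
P(D ∩ S) = 0.1677·0.52 + 0.1841·0.09 + 0.0866·0.08 = 0.087204 + 0.016569 + 0.006928 = 0.110701.
P(D | S) = 0.110701 / 0.69 = 0.160436…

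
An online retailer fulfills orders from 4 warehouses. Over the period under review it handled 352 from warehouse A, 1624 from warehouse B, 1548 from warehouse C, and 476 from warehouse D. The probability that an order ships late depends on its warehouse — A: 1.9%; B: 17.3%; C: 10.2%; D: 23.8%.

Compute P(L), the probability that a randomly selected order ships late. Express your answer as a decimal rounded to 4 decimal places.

P(L) ≈ 0.1397

Total: 352 + 1624 + 1548 + 476 = 4000.
P(A) = 352/4000 = 0.088. P(B) = 1624/4000 = 0.406. P(C) = 1548/4000 = 0.387. P(D) = 476/4000 = 0.119.
P(L) = P(L|A)·P(A) + P(L|B)·P(B) + P(L|C)·P(C) + P(L|D)·P(D)
      = 0.019·0.088 + 0.173·0.406 + 0.102·0.387 + 0.238·0.119
      = 0.001672 + 0.070238 + 0.039474 + 0.028322 = 0.139706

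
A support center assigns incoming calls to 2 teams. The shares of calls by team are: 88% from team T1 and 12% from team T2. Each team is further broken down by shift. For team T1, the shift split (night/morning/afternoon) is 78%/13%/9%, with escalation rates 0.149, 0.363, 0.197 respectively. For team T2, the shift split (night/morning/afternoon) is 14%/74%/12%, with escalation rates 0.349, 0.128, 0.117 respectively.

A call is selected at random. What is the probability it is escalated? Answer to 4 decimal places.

P(E) ≈ 0.1783

P(E|T1) = 0.78·0.149 + 0.13·0.363 + 0.09·0.197 = 0.11622 + 0.04719 + 0.01773 = 0.18114
P(E|T2) = 0.14·0.349 + 0.74·0.128 + 0.12·0.117 = 0.04886 + 0.09472 + 0.01404 = 0.15762
By total probability over the outer partition,
P(E) = 0.88·0.18114 + 0.12·0.15762
      = 0.1594032 + 0.0189144 = 0.1783176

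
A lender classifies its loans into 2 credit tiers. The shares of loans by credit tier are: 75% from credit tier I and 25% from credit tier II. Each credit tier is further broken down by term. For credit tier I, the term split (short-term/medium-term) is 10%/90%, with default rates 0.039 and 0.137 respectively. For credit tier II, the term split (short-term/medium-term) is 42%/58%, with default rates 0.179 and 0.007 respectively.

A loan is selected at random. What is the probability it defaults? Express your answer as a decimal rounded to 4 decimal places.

P(D) ≈ 0.1152

P(D|I) = 0.1·0.039 + 0.9·0.137 = 0.0039 + 0.1233 = 0.1272
P(D|II) = 0.42·0.179 + 0.58·0.007 = 0.07518 + 0.00406 = 0.07924
By total probability over the outer partition,
P(D) = 0.75·0.1272 + 0.25·0.07924
      = 0.0954 + 0.01981 = 0.11521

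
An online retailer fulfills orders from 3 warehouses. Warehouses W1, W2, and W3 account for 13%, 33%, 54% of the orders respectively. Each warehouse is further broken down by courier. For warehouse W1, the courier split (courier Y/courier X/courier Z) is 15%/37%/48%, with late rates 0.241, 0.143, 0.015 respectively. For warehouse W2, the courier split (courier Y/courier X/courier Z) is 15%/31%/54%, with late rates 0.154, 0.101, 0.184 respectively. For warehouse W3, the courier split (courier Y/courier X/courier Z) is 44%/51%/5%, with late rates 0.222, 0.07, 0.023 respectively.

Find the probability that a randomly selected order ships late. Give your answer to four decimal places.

0.1359

P(L|W1) = 0.15·0.241 + 0.37·0.143 + 0.48·0.015 = 0.03615 + 0.05291 + 0.0072 = 0.09626
P(L|W2) = 0.15·0.154 + 0.31·0.101 + 0.54·0.184 = 0.0231 + 0.03131 + 0.09936 = 0.15377
P(L|W3) = 0.44·0.222 + 0.51·0.07 + 0.05·0.023 = 0.09768 + 0.0357 + 0.00115 = 0.13453
By total probability over the outer partition,
P(L) = 0.13·0.09626 + 0.33·0.15377 + 0.54·0.13453
      = 0.0125138 + 0.0507441 + 0.0726462 = 0.1359041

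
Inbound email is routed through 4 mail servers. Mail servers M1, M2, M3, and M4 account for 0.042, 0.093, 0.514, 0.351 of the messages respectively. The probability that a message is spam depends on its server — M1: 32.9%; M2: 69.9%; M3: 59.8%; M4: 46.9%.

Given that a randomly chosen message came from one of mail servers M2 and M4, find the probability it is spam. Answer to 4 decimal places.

0.5172

Let J = {M2, M4}.
P(J) = 0.093 + 0.351 = 0.444.
P(S ∩ J) = 0.699·0.093 + 0.469·0.351 = 0.065007 + 0.164619 = 0.229626.
P(S | J) = 0.229626 / 0.444 = 0.517176…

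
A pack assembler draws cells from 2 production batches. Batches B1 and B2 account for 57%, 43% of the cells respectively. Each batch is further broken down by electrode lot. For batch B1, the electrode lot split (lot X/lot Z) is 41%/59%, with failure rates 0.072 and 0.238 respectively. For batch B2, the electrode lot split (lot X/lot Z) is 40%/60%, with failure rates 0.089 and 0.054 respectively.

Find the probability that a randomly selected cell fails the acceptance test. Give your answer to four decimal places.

P(F) ≈ 0.1261

P(F|B1) = 0.41·0.072 + 0.59·0.238 = 0.02952 + 0.14042 = 0.16994
P(F|B2) = 0.4·0.089 + 0.6·0.054 = 0.0356 + 0.0324 = 0.068
By total probability over the outer partition,
P(F) = 0.57·0.16994 + 0.43·0.068
      = 0.0968658 + 0.02924 = 0.1261058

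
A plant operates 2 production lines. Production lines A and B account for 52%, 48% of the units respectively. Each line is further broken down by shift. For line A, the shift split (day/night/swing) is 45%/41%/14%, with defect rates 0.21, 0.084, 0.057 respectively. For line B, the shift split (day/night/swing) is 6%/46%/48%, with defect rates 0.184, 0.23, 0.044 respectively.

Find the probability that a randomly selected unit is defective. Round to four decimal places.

0.1374

P(D|A) = 0.45·0.21 + 0.41·0.084 + 0.14·0.057 = 0.0945 + 0.03444 + 0.00798 = 0.13692
P(D|B) = 0.06·0.184 + 0.46·0.23 + 0.48·0.044 = 0.01104 + 0.1058 + 0.02112 = 0.13796
Then overall,
P(D) = 0.52·0.13692 + 0.48·0.13796
      = 0.0711984 + 0.0662208 = 0.1374192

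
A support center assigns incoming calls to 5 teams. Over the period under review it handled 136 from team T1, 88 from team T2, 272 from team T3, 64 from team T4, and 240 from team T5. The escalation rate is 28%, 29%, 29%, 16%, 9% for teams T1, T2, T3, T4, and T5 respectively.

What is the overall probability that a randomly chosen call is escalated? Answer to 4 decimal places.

P(E) ≈ 0.2179

Total: 136 + 88 + 272 + 64 + 240 = 800.
P(T1) = 136/800 = 0.17. P(T2) = 88/800 = 0.11. P(T3) = 272/800 = 0.34. P(T4) = 64/800 = 0.08. P(T5) = 240/800 = 0.3.
P(E) = P(E|T1)·P(T1) + P(E|T2)·P(T2) + P(E|T3)·P(T3) + P(E|T4)·P(T4) + P(E|T5)·P(T5)
      = 0.28·0.17 + 0.29·0.11 + 0.29·0.34 + 0.16·0.08 + 0.09·0.3
      = 0.0476 + 0.0319 + 0.0986 + 0.0128 + 0.027 = 0.2179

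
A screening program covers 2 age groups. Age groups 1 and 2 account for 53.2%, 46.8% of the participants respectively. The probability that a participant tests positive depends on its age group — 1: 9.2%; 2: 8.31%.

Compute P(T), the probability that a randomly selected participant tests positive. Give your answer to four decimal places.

P(T) = P(T|1)·P(1) + P(T|2)·P(2)
      = 0.092·0.532 + 0.0831·0.468
      = 0.048944 + 0.0388908 = 0.0878348

0.0878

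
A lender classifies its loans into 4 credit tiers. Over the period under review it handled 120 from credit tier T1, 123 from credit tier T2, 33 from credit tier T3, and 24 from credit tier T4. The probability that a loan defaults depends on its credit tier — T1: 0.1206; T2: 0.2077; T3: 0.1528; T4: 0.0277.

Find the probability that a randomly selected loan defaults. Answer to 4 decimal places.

0.1524

Total: 120 + 123 + 33 + 24 = 300.
P(T1) = 120/300 = 0.4. P(T2) = 123/300 = 0.41. P(T3) = 33/300 = 0.11. P(T4) = 24/300 = 0.08.
P(D) = P(D|T1)·P(T1) + P(D|T2)·P(T2) + P(D|T3)·P(T3) + P(D|T4)·P(T4)
      = 0.1206·0.4 + 0.2077·0.41 + 0.1528·0.11 + 0.0277·0.08
      = 0.04824 + 0.085157 + 0.016808 + 0.002216 = 0.152421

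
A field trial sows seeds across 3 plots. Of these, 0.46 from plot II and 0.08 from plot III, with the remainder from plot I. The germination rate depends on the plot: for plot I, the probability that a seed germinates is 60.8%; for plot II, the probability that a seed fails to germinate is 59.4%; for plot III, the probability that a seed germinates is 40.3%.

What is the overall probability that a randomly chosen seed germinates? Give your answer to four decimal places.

0.4987

P(I) = 1 − (0.46 + 0.08) = 0.46.
P(G|II) = 1 − 0.594 = 0.406.
P(G) = P(G|I)·P(I) + P(G|II)·P(II) + P(G|III)·P(III)
      = 0.608·0.46 + 0.406·0.46 + 0.403·0.08
      = 0.27968 + 0.18676 + 0.03224 = 0.49868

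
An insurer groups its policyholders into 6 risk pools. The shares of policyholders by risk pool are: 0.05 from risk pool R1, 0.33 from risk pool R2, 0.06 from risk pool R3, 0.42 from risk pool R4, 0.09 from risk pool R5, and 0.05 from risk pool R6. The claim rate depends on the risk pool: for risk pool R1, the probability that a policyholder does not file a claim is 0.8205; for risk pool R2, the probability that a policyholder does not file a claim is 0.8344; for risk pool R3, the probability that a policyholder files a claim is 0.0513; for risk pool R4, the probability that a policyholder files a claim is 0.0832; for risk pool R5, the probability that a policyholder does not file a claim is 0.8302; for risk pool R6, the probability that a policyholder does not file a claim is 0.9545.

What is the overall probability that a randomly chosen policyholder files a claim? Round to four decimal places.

P(C) ≈ 0.1192

P(C|R1) = 1 − 0.8205 = 0.1795.
P(C|R2) = 1 − 0.8344 = 0.1656.
P(C|R5) = 1 − 0.8302 = 0.1698.
P(C|R6) = 1 − 0.9545 = 0.0455.
P(C) = P(C|R1)·P(R1) + P(C|R2)·P(R2) + P(C|R3)·P(R3) + P(C|R4)·P(R4) + P(C|R5)·P(R5) + P(C|R6)·P(R6)
      = 0.1795·0.05 + 0.1656·0.33 + 0.0513·0.06 + 0.0832·0.42 + 0.1698·0.09 + 0.0455·0.05
      = 0.008975 + 0.054648 + 0.003078 + 0.034944 + 0.015282 + 0.002275 = 0.119202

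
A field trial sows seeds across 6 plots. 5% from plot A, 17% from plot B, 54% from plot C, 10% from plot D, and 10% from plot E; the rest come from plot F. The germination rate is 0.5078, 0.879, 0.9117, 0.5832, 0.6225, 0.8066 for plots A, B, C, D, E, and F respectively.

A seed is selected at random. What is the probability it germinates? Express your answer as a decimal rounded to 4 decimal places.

P(G) ≈ 0.8200

P(F) = 1 − (0.05 + 0.17 + 0.54 + 0.1 + 0.1) = 0.04.
Summing over the partition,
P(G) = P(G|A)·P(A) + P(G|B)·P(B) + P(G|C)·P(C) + P(G|D)·P(D) + P(G|E)·P(E) + P(G|F)·P(F)
      = 0.5078·0.05 + 0.879·0.17 + 0.9117·0.54 + 0.5832·0.1 + 0.6225·0.1 + 0.8066·0.04
      = 0.02539 + 0.14943 + 0.492318 + 0.05832 + 0.06225 + 0.032264 = 0.819972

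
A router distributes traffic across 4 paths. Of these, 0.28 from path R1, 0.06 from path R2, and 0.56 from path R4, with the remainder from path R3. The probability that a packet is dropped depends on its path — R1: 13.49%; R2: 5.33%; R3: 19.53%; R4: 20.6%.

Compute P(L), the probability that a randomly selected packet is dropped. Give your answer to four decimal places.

0.1759

P(R3) = 1 − (0.28 + 0.06 + 0.56) = 0.1.
P(L) = P(L|R1)·P(R1) + P(L|R2)·P(R2) + P(L|R3)·P(R3) + P(L|R4)·P(R4)
      = 0.1349·0.28 + 0.0533·0.06 + 0.1953·0.1 + 0.206·0.56
      = 0.037772 + 0.003198 + 0.01953 + 0.11536 = 0.17586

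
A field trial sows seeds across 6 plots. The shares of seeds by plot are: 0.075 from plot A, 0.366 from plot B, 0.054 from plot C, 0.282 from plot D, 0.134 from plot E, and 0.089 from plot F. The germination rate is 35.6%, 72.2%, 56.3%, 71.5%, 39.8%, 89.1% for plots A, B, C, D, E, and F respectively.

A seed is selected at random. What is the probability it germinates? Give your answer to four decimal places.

P(G) = P(G|A)·P(A) + P(G|B)·P(B) + P(G|C)·P(C) + P(G|D)·P(D) + P(G|E)·P(E) + P(G|F)·P(F)
      = 0.356·0.075 + 0.722·0.366 + 0.563·0.054 + 0.715·0.282 + 0.398·0.134 + 0.891·0.089
      = 0.0267 + 0.264252 + 0.030402 + 0.20163 + 0.053332 + 0.079299 = 0.655615

P(G) ≈ 0.6556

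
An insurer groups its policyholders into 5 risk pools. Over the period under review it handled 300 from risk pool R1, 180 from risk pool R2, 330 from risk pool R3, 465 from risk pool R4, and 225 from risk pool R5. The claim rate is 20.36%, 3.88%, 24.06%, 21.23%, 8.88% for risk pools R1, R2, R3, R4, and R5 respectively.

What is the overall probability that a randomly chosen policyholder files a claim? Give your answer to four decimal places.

0.1774

Total: 300 + 180 + 330 + 465 + 225 = 1500.
P(R1) = 300/1500 = 0.2. P(R2) = 180/1500 = 0.12. P(R3) = 330/1500 = 0.22. P(R4) = 465/1500 = 0.31. P(R5) = 225/1500 = 0.15.
Using total probability over the partition,
P(C) = P(C|R1)·P(R1) + P(C|R2)·P(R2) + P(C|R3)·P(R3) + P(C|R4)·P(R4) + P(C|R5)·P(R5)
      = 0.2036·0.2 + 0.0388·0.12 + 0.2406·0.22 + 0.2123·0.31 + 0.0888·0.15
      = 0.04072 + 0.004656 + 0.052932 + 0.065813 + 0.01332 = 0.177441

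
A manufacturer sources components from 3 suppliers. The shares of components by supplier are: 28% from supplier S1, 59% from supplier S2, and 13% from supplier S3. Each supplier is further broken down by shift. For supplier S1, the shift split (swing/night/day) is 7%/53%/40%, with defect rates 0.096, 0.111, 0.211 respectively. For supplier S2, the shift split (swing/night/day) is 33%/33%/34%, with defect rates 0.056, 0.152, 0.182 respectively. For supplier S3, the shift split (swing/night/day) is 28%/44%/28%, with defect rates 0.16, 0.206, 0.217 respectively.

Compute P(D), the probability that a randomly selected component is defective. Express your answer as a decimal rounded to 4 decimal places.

P(D|S1) = 0.07·0.096 + 0.53·0.111 + 0.4·0.211 = 0.00672 + 0.05883 + 0.0844 = 0.14995
P(D|S2) = 0.33·0.056 + 0.33·0.152 + 0.34·0.182 = 0.01848 + 0.05016 + 0.06188 = 0.13052
P(D|S3) = 0.28·0.16 + 0.44·0.206 + 0.28·0.217 = 0.0448 + 0.09064 + 0.06076 = 0.1962
By total probability over the outer partition,
P(D) = 0.28·0.14995 + 0.59·0.13052 + 0.13·0.1962
      = 0.041986 + 0.0770068 + 0.025506 = 0.1444988

P(D) ≈ 0.1445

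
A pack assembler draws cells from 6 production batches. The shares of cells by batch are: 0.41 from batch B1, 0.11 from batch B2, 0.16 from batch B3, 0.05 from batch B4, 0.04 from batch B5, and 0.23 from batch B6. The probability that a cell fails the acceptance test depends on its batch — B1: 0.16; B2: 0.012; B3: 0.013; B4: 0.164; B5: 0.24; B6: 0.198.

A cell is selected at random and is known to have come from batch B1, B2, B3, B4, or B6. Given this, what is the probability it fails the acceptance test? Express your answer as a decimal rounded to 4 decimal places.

P(F|S) ≈ 0.1279

Let S = {B1, B2, B3, B4, B6}.
P(S) = 0.41 + 0.11 + 0.16 + 0.05 + 0.23 = 0.96.
P(F ∩ S) = 0.16·0.41 + 0.012·0.11 + 0.013·0.16 + 0.164·0.05 + 0.198·0.23 = 0.0656 + 0.00132 + 0.00208 + 0.0082 + 0.04554 = 0.12274.
P(F | S) = 0.12274 / 0.96 = 0.127854…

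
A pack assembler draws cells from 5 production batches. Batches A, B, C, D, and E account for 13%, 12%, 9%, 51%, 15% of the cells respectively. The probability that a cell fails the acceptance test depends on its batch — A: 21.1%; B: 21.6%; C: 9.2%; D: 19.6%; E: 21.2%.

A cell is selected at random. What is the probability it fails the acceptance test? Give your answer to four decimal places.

P(F) ≈ 0.1934

Summing over the partition,
P(F) = P(F|A)·P(A) + P(F|B)·P(B) + P(F|C)·P(C) + P(F|D)·P(D) + P(F|E)·P(E)
      = 0.211·0.13 + 0.216·0.12 + 0.092·0.09 + 0.196·0.51 + 0.212·0.15
      = 0.02743 + 0.02592 + 0.00828 + 0.09996 + 0.0318 = 0.19339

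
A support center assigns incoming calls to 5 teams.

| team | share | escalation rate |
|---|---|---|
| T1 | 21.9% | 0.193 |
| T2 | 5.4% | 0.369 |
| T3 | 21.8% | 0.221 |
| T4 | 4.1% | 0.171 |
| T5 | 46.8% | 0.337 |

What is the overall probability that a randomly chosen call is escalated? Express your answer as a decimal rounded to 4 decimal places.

P(E) = P(E|T1)·P(T1) + P(E|T2)·P(T2) + P(E|T3)·P(T3) + P(E|T4)·P(T4) + P(E|T5)·P(T5)
      = 0.193·0.219 + 0.369·0.054 + 0.221·0.218 + 0.171·0.041 + 0.337·0.468
      = 0.042267 + 0.019926 + 0.048178 + 0.007011 + 0.157716 = 0.275098

P(E) ≈ 0.2751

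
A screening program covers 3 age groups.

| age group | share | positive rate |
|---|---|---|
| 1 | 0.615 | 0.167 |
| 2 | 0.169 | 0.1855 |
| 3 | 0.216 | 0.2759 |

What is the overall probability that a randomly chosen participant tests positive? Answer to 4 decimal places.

P(T) = P(T|1)·P(1) + P(T|2)·P(2) + P(T|3)·P(3)
      = 0.167·0.615 + 0.1855·0.169 + 0.2759·0.216
      = 0.102705 + 0.0313495 + 0.0595944 = 0.1936489

0.1936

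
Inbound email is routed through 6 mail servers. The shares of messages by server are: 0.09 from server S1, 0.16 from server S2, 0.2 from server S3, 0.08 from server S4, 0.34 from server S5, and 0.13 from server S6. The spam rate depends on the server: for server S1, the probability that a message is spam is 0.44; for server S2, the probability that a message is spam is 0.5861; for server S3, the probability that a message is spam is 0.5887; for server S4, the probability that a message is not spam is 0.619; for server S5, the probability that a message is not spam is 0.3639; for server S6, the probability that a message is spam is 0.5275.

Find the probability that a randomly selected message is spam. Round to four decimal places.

P(S|S4) = 1 − 0.619 = 0.381.
P(S|S5) = 1 − 0.3639 = 0.6361.
P(S) = P(S|S1)·P(S1) + P(S|S2)·P(S2) + P(S|S3)·P(S3) + P(S|S4)·P(S4) + P(S|S5)·P(S5) + P(S|S6)·P(S6)
      = 0.44·0.09 + 0.5861·0.16 + 0.5887·0.2 + 0.381·0.08 + 0.6361·0.34 + 0.5275·0.13
      = 0.0396 + 0.093776 + 0.11774 + 0.03048 + 0.216274 + 0.068575 = 0.566445

0.5664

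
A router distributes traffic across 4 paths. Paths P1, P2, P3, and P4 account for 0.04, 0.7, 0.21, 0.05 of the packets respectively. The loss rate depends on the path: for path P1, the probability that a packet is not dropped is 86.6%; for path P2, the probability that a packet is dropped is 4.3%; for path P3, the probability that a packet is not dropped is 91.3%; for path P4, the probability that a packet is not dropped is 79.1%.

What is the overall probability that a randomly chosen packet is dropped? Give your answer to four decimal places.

P(L) ≈ 0.0642

P(L|P1) = 1 − 0.866 = 0.134.
P(L|P3) = 1 − 0.913 = 0.087.
P(L|P4) = 1 − 0.791 = 0.209.
P(L) = P(L|P1)·P(P1) + P(L|P2)·P(P2) + P(L|P3)·P(P3) + P(L|P4)·P(P4)
      = 0.134·0.04 + 0.043·0.7 + 0.087·0.21 + 0.209·0.05
      = 0.00536 + 0.0301 + 0.01827 + 0.01045 = 0.06418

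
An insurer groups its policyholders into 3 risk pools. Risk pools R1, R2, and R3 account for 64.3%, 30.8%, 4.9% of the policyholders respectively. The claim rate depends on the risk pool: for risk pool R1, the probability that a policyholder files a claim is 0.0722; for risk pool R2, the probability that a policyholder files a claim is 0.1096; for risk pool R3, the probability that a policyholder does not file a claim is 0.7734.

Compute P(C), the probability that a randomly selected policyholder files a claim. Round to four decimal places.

P(C) ≈ 0.0913

P(C|R3) = 1 − 0.7734 = 0.2266.
Using total probability over the partition,
P(C) = P(C|R1)·P(R1) + P(C|R2)·P(R2) + P(C|R3)·P(R3)
      = 0.0722·0.643 + 0.1096·0.308 + 0.2266·0.049
      = 0.0464246 + 0.0337568 + 0.0111034 = 0.0912848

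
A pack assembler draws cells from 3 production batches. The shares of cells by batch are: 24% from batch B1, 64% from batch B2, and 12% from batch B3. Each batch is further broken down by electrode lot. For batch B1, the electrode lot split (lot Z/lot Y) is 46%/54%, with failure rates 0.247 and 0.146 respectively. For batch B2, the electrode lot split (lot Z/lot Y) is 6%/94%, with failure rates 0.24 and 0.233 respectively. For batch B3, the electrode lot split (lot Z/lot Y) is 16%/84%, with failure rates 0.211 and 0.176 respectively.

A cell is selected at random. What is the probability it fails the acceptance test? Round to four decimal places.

P(F|B1) = 0.46·0.247 + 0.54·0.146 = 0.11362 + 0.07884 = 0.19246
P(F|B2) = 0.06·0.24 + 0.94·0.233 = 0.0144 + 0.21902 = 0.23342
P(F|B3) = 0.16·0.211 + 0.84·0.176 = 0.03376 + 0.14784 = 0.1816
Then overall,
P(F) = 0.24·0.19246 + 0.64·0.23342 + 0.12·0.1816
      = 0.0461904 + 0.1493888 + 0.021792 = 0.2173712

P(F) ≈ 0.2174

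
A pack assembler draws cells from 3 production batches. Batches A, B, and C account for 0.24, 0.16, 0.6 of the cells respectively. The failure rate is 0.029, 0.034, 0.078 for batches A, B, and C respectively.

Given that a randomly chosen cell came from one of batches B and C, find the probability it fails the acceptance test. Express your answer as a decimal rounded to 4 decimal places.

Let S = {B, C}.
P(S) = 0.16 + 0.6 = 0.76.
P(F ∩ S) = 0.034·0.16 + 0.078·0.6 = 0.00544 + 0.0468 = 0.05224.
P(F | S) = 0.05224 / 0.76 = 0.068737…

0.0687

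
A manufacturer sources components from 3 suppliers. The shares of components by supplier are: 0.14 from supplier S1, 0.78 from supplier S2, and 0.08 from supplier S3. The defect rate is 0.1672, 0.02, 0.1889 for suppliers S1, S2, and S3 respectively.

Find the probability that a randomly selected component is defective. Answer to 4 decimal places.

Using total probability over the partition,
P(D) = P(D|S1)·P(S1) + P(D|S2)·P(S2) + P(D|S3)·P(S3)
      = 0.1672·0.14 + 0.02·0.78 + 0.1889·0.08
      = 0.023408 + 0.0156 + 0.015112 = 0.05412

0.0541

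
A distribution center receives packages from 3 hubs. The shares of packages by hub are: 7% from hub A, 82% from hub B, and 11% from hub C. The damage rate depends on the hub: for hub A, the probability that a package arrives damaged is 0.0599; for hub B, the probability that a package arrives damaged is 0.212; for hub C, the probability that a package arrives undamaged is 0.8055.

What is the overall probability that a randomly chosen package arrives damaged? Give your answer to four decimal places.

P(D|C) = 1 − 0.8055 = 0.1945.
P(D) = P(D|A)·P(A) + P(D|B)·P(B) + P(D|C)·P(C)
      = 0.0599·0.07 + 0.212·0.82 + 0.1945·0.11
      = 0.004193 + 0.17384 + 0.021395 = 0.199428

P(D) ≈ 0.1994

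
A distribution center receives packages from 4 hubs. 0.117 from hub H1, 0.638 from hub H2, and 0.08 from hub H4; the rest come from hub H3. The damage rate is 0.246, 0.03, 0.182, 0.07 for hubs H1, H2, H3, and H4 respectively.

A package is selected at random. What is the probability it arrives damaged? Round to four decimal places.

P(H3) = 1 − (0.117 + 0.638 + 0.08) = 0.165.
P(D) = P(D|H1)·P(H1) + P(D|H2)·P(H2) + P(D|H3)·P(H3) + P(D|H4)·P(H4)
      = 0.246·0.117 + 0.03·0.638 + 0.182·0.165 + 0.07·0.08
      = 0.028782 + 0.01914 + 0.03003 + 0.0056 = 0.083552

0.0836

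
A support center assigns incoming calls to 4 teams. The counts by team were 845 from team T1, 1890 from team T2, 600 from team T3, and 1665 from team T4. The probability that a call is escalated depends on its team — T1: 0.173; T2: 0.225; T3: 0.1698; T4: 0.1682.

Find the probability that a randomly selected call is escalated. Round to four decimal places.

0.1907

Total: 845 + 1890 + 600 + 1665 = 5000.
P(T1) = 845/5000 = 0.169. P(T2) = 1890/5000 = 0.378. P(T3) = 600/5000 = 0.12. P(T4) = 1665/5000 = 0.333.
Using total probability over the partition,
P(E) = P(E|T1)·P(T1) + P(E|T2)·P(T2) + P(E|T3)·P(T3) + P(E|T4)·P(T4)
      = 0.173·0.169 + 0.225·0.378 + 0.1698·0.12 + 0.1682·0.333
      = 0.029237 + 0.08505 + 0.020376 + 0.0560106 = 0.1906736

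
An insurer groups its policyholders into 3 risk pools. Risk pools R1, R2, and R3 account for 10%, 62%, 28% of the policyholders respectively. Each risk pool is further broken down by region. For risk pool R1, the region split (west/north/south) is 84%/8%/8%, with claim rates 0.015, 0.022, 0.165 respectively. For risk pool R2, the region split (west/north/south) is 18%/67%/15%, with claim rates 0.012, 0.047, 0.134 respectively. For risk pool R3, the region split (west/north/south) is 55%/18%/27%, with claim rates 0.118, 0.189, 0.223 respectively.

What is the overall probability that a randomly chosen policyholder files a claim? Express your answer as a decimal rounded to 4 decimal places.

P(C|R1) = 0.84·0.015 + 0.08·0.022 + 0.08·0.165 = 0.0126 + 0.00176 + 0.0132 = 0.02756
P(C|R2) = 0.18·0.012 + 0.67·0.047 + 0.15·0.134 = 0.00216 + 0.03149 + 0.0201 = 0.05375
P(C|R3) = 0.55·0.118 + 0.18·0.189 + 0.27·0.223 = 0.0649 + 0.03402 + 0.06021 = 0.15913
Then overall,
P(C) = 0.1·0.02756 + 0.62·0.05375 + 0.28·0.15913
      = 0.002756 + 0.033325 + 0.0445564 = 0.0806374

0.0806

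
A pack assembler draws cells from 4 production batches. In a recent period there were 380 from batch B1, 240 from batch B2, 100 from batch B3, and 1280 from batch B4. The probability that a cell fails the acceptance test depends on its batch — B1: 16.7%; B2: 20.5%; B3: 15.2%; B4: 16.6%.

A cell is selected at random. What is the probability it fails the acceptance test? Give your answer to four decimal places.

Total: 380 + 240 + 100 + 1280 = 2000.
P(B1) = 380/2000 = 0.19. P(B2) = 240/2000 = 0.12. P(B3) = 100/2000 = 0.05. P(B4) = 1280/2000 = 0.64.
Summing over the partition,
P(F) = P(F|B1)·P(B1) + P(F|B2)·P(B2) + P(F|B3)·P(B3) + P(F|B4)·P(B4)
      = 0.167·0.19 + 0.205·0.12 + 0.152·0.05 + 0.166·0.64
      = 0.03173 + 0.0246 + 0.0076 + 0.10624 = 0.17017

P(F) ≈ 0.1702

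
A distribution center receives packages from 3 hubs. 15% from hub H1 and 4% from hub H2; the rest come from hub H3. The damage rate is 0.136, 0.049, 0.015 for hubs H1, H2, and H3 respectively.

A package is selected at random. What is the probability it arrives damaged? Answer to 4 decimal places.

0.0345

P(H3) = 1 − (0.15 + 0.04) = 0.81.
P(D) = P(D|H1)·P(H1) + P(D|H2)·P(H2) + P(D|H3)·P(H3)
      = 0.136·0.15 + 0.049·0.04 + 0.015·0.81
      = 0.0204 + 0.00196 + 0.01215 = 0.03451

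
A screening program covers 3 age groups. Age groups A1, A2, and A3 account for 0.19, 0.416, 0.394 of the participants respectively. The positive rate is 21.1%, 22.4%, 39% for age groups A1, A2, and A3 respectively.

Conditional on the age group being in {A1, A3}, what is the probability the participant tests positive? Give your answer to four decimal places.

Let S = {A1, A3}.
P(S) = 0.19 + 0.394 = 0.584.
P(T ∩ S) = 0.211·0.19 + 0.39·0.394 = 0.04009 + 0.15366 = 0.19375.
P(T | S) = 0.19375 / 0.584 = 0.331764…

0.3318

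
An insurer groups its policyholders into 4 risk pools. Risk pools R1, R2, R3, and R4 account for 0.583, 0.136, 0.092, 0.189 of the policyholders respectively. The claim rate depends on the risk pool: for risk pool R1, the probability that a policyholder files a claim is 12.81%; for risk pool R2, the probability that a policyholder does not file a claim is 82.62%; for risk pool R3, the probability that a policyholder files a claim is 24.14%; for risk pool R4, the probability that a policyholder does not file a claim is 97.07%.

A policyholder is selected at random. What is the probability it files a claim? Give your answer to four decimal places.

P(C) ≈ 0.1261

P(C|R2) = 1 − 0.8262 = 0.1738.
P(C|R4) = 1 − 0.9707 = 0.0293.
P(C) = P(C|R1)·P(R1) + P(C|R2)·P(R2) + P(C|R3)·P(R3) + P(C|R4)·P(R4)
      = 0.1281·0.583 + 0.1738·0.136 + 0.2414·0.092 + 0.0293·0.189
      = 0.0746823 + 0.0236368 + 0.0222088 + 0.0055377 = 0.1260656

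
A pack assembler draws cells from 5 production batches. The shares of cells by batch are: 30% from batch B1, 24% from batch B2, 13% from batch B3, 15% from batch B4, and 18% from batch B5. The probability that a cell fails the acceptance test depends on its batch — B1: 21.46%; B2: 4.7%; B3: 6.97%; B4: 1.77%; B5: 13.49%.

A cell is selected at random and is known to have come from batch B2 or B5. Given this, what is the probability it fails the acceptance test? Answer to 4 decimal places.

Let S = {B2, B5}.
P(S) = 0.24 + 0.18 = 0.42.
P(F ∩ S) = 0.047·0.24 + 0.1349·0.18 = 0.01128 + 0.024282 = 0.035562.
P(F | S) = 0.035562 / 0.42 = 0.084671…

P(F|S) ≈ 0.0847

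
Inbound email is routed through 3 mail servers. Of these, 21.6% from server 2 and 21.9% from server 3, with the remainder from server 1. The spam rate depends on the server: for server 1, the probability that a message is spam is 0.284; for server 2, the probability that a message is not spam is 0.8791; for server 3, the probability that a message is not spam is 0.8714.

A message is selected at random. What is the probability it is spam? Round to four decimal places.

P(S) ≈ 0.2147

P(1) = 1 − (0.216 + 0.219) = 0.565.
P(S|2) = 1 − 0.8791 = 0.1209.
P(S|3) = 1 − 0.8714 = 0.1286.
Summing over the partition,
P(S) = P(S|1)·P(1) + P(S|2)·P(2) + P(S|3)·P(3)
      = 0.284·0.565 + 0.1209·0.216 + 0.1286·0.219
      = 0.16046 + 0.0261144 + 0.0281634 = 0.2147378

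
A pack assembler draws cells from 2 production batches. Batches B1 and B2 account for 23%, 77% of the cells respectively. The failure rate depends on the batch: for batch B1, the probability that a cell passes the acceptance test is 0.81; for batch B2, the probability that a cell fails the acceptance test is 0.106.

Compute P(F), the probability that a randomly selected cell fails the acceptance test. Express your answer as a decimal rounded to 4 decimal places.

P(F|B1) = 1 − 0.81 = 0.19.
By the law of total probability,
P(F) = P(F|B1)·P(B1) + P(F|B2)·P(B2)
      = 0.19·0.23 + 0.106·0.77
      = 0.0437 + 0.08162 = 0.12532

0.1253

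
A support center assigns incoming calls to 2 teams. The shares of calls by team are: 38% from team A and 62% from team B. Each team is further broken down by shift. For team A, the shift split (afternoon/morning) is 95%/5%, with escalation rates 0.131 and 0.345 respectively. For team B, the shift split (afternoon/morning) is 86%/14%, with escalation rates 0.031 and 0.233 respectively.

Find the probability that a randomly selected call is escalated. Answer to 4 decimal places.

P(E|A) = 0.95·0.131 + 0.05·0.345 = 0.12445 + 0.01725 = 0.1417
P(E|B) = 0.86·0.031 + 0.14·0.233 = 0.02666 + 0.03262 = 0.05928
Then overall,
P(E) = 0.38·0.1417 + 0.62·0.05928
      = 0.053846 + 0.0367536 = 0.0905996

0.0906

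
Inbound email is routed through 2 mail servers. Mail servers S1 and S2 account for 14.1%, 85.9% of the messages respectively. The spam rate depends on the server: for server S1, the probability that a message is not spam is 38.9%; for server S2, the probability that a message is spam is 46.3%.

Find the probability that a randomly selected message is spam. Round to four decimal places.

P(S) ≈ 0.4839

P(S|S1) = 1 − 0.389 = 0.611.
By the law of total probability,
P(S) = P(S|S1)·P(S1) + P(S|S2)·P(S2)
      = 0.611·0.141 + 0.463·0.859
      = 0.086151 + 0.397717 = 0.483868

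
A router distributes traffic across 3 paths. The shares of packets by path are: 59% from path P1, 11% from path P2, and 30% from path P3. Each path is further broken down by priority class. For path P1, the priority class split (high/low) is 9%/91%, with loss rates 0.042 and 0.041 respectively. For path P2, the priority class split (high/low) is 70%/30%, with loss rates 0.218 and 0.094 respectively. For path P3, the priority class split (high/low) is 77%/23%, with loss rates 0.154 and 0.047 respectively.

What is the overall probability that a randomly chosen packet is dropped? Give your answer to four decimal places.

P(L) ≈ 0.0829

P(L|P1) = 0.09·0.042 + 0.91·0.041 = 0.00378 + 0.03731 = 0.04109
P(L|P2) = 0.7·0.218 + 0.3·0.094 = 0.1526 + 0.0282 = 0.1808
P(L|P3) = 0.77·0.154 + 0.23·0.047 = 0.11858 + 0.01081 = 0.12939
By total probability over the outer partition,
P(L) = 0.59·0.04109 + 0.11·0.1808 + 0.3·0.12939
      = 0.0242431 + 0.019888 + 0.038817 = 0.0829481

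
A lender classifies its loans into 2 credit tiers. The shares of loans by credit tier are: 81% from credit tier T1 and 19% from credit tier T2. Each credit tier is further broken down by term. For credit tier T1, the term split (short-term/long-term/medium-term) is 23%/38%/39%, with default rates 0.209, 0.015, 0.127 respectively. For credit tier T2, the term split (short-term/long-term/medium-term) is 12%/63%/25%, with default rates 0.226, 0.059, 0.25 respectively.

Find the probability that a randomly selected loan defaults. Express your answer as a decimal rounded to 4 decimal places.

P(D) ≈ 0.1078

P(D|T1) = 0.23·0.209 + 0.38·0.015 + 0.39·0.127 = 0.04807 + 0.0057 + 0.04953 = 0.1033
P(D|T2) = 0.12·0.226 + 0.63·0.059 + 0.25·0.25 = 0.02712 + 0.03717 + 0.0625 = 0.12679
By total probability over the outer partition,
P(D) = 0.81·0.1033 + 0.19·0.12679
      = 0.083673 + 0.0240901 = 0.1077631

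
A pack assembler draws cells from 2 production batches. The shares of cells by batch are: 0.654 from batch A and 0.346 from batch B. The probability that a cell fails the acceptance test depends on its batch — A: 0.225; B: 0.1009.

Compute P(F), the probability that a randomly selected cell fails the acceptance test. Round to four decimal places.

P(F) = P(F|A)·P(A) + P(F|B)·P(B)
      = 0.225·0.654 + 0.1009·0.346
      = 0.14715 + 0.0349114 = 0.1820614

0.1821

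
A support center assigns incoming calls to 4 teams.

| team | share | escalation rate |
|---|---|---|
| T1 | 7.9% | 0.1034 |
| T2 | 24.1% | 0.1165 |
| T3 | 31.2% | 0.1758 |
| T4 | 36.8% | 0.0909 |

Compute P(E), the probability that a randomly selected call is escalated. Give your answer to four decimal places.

P(E) ≈ 0.1245

P(E) = P(E|T1)·P(T1) + P(E|T2)·P(T2) + P(E|T3)·P(T3) + P(E|T4)·P(T4)
      = 0.1034·0.079 + 0.1165·0.241 + 0.1758·0.312 + 0.0909·0.368
      = 0.0081686 + 0.0280765 + 0.0548496 + 0.0334512 = 0.1245459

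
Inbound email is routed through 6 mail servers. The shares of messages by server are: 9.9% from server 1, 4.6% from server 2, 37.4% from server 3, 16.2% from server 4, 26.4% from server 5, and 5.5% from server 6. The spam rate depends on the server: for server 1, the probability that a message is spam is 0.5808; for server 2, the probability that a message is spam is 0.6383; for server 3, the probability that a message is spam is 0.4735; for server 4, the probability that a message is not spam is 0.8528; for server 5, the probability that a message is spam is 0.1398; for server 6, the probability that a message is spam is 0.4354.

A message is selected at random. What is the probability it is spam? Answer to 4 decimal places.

P(S|4) = 1 − 0.8528 = 0.1472.
P(S) = P(S|1)·P(1) + P(S|2)·P(2) + P(S|3)·P(3) + P(S|4)·P(4) + P(S|5)·P(5) + P(S|6)·P(6)
      = 0.5808·0.099 + 0.6383·0.046 + 0.4735·0.374 + 0.1472·0.162 + 0.1398·0.264 + 0.4354·0.055
      = 0.0574992 + 0.0293618 + 0.177089 + 0.0238464 + 0.0369072 + 0.023947 = 0.3486506

P(S) ≈ 0.3487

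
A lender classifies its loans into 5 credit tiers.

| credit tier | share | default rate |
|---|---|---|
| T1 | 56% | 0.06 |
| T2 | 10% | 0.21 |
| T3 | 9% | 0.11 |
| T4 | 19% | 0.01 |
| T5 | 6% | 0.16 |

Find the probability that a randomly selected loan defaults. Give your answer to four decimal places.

P(D) ≈ 0.0760

P(D) = P(D|T1)·P(T1) + P(D|T2)·P(T2) + P(D|T3)·P(T3) + P(D|T4)·P(T4) + P(D|T5)·P(T5)
      = 0.06·0.56 + 0.21·0.1 + 0.11·0.09 + 0.01·0.19 + 0.16·0.06
      = 0.0336 + 0.021 + 0.0099 + 0.0019 + 0.0096 = 0.076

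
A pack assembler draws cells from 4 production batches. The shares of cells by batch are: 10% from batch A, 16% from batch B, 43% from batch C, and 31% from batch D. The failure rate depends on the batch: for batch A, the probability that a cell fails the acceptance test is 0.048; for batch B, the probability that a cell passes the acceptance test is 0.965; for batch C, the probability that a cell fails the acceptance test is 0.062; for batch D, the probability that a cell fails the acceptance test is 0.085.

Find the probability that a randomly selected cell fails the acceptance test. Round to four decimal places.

0.0634

P(F|B) = 1 − 0.965 = 0.035.
By the law of total probability,
P(F) = P(F|A)·P(A) + P(F|B)·P(B) + P(F|C)·P(C) + P(F|D)·P(D)
      = 0.048·0.1 + 0.035·0.16 + 0.062·0.43 + 0.085·0.31
      = 0.0048 + 0.0056 + 0.02666 + 0.02635 = 0.06341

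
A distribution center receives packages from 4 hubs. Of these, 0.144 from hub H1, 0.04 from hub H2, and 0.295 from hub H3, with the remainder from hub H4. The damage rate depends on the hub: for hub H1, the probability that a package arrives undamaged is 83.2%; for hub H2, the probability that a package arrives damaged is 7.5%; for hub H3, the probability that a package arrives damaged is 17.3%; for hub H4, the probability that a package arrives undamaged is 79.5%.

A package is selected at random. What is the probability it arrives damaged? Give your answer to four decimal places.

P(D) ≈ 0.1850

P(H4) = 1 − (0.144 + 0.04 + 0.295) = 0.521.
P(D|H1) = 1 − 0.832 = 0.168.
P(D|H4) = 1 − 0.795 = 0.205.
P(D) = P(D|H1)·P(H1) + P(D|H2)·P(H2) + P(D|H3)·P(H3) + P(D|H4)·P(H4)
      = 0.168·0.144 + 0.075·0.04 + 0.173·0.295 + 0.205·0.521
      = 0.024192 + 0.003 + 0.051035 + 0.106805 = 0.185032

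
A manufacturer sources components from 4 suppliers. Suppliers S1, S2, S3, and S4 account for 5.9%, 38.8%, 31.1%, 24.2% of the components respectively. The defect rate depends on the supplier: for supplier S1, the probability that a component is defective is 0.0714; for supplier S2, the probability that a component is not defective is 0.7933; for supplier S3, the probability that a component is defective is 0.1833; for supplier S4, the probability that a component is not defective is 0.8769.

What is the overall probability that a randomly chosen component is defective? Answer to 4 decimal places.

P(D) ≈ 0.1712

P(D|S2) = 1 − 0.7933 = 0.2067.
P(D|S4) = 1 − 0.8769 = 0.1231.
By the law of total probability,
P(D) = P(D|S1)·P(S1) + P(D|S2)·P(S2) + P(D|S3)·P(S3) + P(D|S4)·P(S4)
      = 0.0714·0.059 + 0.2067·0.388 + 0.1833·0.311 + 0.1231·0.242
      = 0.0042126 + 0.0801996 + 0.0570063 + 0.0297902 = 0.1712087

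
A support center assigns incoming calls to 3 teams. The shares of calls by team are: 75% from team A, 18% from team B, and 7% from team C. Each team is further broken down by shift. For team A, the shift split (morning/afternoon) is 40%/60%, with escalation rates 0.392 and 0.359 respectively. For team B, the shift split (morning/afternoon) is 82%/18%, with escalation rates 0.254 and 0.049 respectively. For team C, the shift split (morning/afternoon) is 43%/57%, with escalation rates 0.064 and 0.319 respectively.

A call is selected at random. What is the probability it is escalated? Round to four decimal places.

0.3329

P(E|A) = 0.4·0.392 + 0.6·0.359 = 0.1568 + 0.2154 = 0.3722
P(E|B) = 0.82·0.254 + 0.18·0.049 = 0.20828 + 0.00882 = 0.2171
P(E|C) = 0.43·0.064 + 0.57·0.319 = 0.02752 + 0.18183 = 0.20935
By total probability over the outer partition,
P(E) = 0.75·0.3722 + 0.18·0.2171 + 0.07·0.20935
      = 0.27915 + 0.039078 + 0.0146545 = 0.3328825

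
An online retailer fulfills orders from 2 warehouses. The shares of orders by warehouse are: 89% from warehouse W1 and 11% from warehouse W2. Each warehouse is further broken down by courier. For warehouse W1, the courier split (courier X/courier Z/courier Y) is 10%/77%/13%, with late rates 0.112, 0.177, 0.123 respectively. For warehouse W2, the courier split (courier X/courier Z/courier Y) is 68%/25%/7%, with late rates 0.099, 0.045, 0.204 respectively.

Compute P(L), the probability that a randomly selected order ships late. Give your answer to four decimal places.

P(L|W1) = 0.1·0.112 + 0.77·0.177 + 0.13·0.123 = 0.0112 + 0.13629 + 0.01599 = 0.16348
P(L|W2) = 0.68·0.099 + 0.25·0.045 + 0.07·0.204 = 0.06732 + 0.01125 + 0.01428 = 0.09285
By total probability over the outer partition,
P(L) = 0.89·0.16348 + 0.11·0.09285
      = 0.1454972 + 0.0102135 = 0.1557107

P(L) ≈ 0.1557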